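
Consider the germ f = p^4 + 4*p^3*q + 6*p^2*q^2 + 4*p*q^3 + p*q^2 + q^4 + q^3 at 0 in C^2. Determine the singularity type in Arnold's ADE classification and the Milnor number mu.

Type D_5, Milnor number mu = 5.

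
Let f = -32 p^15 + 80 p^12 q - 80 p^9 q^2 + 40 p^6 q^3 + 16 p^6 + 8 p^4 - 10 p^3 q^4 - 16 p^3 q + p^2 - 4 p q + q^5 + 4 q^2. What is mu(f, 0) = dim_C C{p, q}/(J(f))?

The Hessian of f at 0 has rank 1. Corank 1: A-series; mu = 4 gives A_4.

4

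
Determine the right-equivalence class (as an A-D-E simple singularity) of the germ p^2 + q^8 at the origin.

The Hessian of f at 0 is [[2, 0], [0, 0]] with rank 1, so corank 1. A Groebner basis of the Jacobian ideal J(f) in C{p,q} is {q^7, p}; counting standard monomials gives mu = 7. Corank 1: A-series; mu = 7 gives A_7.

A_7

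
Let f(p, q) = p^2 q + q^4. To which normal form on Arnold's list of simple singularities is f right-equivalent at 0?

The Hessian of f at 0 has rank 0. Corank 2; j^3 = p^2*q has shape L^2 M (L != M), so D-series; mu = 5 gives D_5.

D_5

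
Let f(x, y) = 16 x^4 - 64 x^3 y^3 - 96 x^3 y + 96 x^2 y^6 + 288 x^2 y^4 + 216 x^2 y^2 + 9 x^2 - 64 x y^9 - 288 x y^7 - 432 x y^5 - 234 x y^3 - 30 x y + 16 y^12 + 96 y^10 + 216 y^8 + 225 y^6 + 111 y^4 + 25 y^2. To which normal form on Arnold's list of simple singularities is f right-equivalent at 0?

The Hessian of f at 0 has rank 1. Corank 1: A-series; mu = 3 gives A_3.

A3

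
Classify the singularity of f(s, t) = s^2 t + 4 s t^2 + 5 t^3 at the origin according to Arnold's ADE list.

The Hessian of f at 0 has rank 0. Corank 2; j^3 = t*(s^2 + 4*s*t + 5*t^2) splits into three distinct lines over C (the quadratic factor has nonzero discriminant), so D_4.

D_{4}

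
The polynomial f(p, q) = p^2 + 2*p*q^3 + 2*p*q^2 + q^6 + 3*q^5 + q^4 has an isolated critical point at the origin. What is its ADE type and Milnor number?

Type A4, Milnor number mu = 4.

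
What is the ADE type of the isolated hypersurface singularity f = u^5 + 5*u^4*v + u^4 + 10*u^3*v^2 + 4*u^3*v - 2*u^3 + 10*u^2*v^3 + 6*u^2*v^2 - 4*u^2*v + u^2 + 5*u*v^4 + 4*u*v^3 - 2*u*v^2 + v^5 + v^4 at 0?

The Hessian of f at 0 is [[2, 0], [0, 0]] with rank 1, so corank 1. A Groebner basis of the Jacobian ideal J(f) in C{u,v} is {-u/2 + v^3 + v^2/2, u^2, u*v - u/2 + v^2/2}; counting standard monomials gives mu = 4. Corank 1: A-series; mu = 4 gives A_4.

A_4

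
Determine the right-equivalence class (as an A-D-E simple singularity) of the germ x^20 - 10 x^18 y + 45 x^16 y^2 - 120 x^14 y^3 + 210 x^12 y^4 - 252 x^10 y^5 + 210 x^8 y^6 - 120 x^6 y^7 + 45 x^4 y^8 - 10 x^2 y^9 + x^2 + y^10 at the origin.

A_9

The Hessian of f at 0 is [[2, 0], [0, 0]] with rank 1, so corank 1. A Groebner basis of the Jacobian ideal J(f) in C{x,y} is {y^9, x}; counting standard monomials gives mu = 9. Corank 1: A-series; mu = 9 gives A_9.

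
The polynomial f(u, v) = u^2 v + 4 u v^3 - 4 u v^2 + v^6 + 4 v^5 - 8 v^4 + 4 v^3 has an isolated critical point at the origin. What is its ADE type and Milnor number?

Type D_7, Milnor number mu = 7.

The Hessian of f at 0 is [[0, 0], [0, 0]] with rank 0, so corank 2. A Groebner basis of the Jacobian ideal J(f) in C{u,v} is {u^3 + 4*u^2 - 4*u*v^2 - 16*u*v + 16*v^2, u^2*v + 2*u^2/3 - 8*u*v^2/3 - 10*u*v/3 + 4*v^2, u*v/2 + v^3 - v^2}; counting standard monomials gives mu = 7. Corank 2; j^3 = v*(u - 2*v)^2 has shape L^2 M (L != M), so D-series; mu = 7 gives D_7.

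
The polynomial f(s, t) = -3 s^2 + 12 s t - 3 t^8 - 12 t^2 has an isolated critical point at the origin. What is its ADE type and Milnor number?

The Hessian of f at 0 has rank 1. Corank 1: A-series; mu = 7 gives A_7.

Type A_7, Milnor number mu = 7.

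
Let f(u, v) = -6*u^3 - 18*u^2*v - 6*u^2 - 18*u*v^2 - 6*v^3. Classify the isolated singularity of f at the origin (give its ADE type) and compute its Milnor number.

Type A_2, Milnor number mu = 2.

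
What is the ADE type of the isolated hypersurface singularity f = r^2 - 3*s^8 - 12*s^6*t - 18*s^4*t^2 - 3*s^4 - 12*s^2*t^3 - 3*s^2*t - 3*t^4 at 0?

The Hessian of f at 0 has rank 1. Corank 2; j^3 = -3*s^2*t has shape L^2 M (L != M), so D-series; mu = 5 gives D_5.

D_{5}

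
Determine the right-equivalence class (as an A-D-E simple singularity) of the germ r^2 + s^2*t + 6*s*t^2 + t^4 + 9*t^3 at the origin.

The Hessian of f at 0 has rank 1. Corank 2; j^3 = t*(s + 3*t)^2 has shape L^2 M (L != M), so D-series; mu = 5 gives D_5.

D_{5}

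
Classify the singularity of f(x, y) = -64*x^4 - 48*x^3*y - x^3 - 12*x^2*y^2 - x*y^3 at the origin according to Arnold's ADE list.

The Hessian of f at 0 has rank 0. Corank 2; j^3 = -x^3 is a perfect cube, so E-series; the 4-jet and mu = 7 give E_7.

E_7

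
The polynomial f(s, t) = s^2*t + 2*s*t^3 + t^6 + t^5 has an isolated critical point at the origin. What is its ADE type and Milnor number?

Type D_7, Milnor number mu = 7.

The Hessian of f at 0 is [[0, 0], [0, 0]] with rank 0, so corank 2. A Groebner basis of the Jacobian ideal J(f) in C{s,t} is {s^3, s^2*t + s^2/6 + s*t^2/6, s*t + t^3}; counting standard monomials gives mu = 7. Corank 2; j^3 = s^2*t has shape L^2 M (L != M), so D-series; mu = 7 gives D_7.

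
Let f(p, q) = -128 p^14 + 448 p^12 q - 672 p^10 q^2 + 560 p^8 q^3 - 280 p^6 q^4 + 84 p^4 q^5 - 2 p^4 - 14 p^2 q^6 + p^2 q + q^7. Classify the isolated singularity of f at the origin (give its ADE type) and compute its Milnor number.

Type D8, Milnor number mu = 8.

The Hessian of f at 0 has rank 0. Corank 2; j^3 = p^2*q has shape L^2 M (L != M), so D-series; mu = 8 gives D_8.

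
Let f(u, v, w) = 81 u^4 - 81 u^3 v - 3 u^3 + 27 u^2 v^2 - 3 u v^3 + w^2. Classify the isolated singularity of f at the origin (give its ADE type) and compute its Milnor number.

Type E7, Milnor number mu = 7.

The Hessian of f at 0 is [[0, 0, 0], [0, 0, 0], [0, 0, 2]] with rank 1, so corank 2. A Groebner basis of the Jacobian ideal J(f) in C{u,v,w} is {u^2/3 + v^4 + v^3/9, u^3, u^2*v - u^2/9 - v^3/27, -2*u^2/3 + u*v^2 - 2*v^3/9, w}; counting standard monomials gives mu = 7. Corank 2; j^3 = -3*u^3 is a perfect cube, so E-series; the 4-jet and mu = 7 give E_7.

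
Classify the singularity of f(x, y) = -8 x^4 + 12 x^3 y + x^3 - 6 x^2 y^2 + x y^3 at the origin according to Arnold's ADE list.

E_{7}

The Hessian of f at 0 is [[0, 0], [0, 0]] with rank 0, so corank 2. A Groebner basis of the Jacobian ideal J(f) in C{x,y} is {3*x^2/4 + y^4 + y^3/4, x^3, x^2*y - x^2/4 - y^3/12, -x^2 + x*y^2 - y^3/3}; counting standard monomials gives mu = 7. Corank 2; j^3 = x^3 is a perfect cube, so E-series; the 4-jet and mu = 7 give E_7.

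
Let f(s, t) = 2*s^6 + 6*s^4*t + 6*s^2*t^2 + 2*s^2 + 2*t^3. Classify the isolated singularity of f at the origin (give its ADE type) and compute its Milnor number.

Type A_{2}, Milnor number mu = 2.

The Hessian of f at 0 has rank 1. Corank 1: A-series; mu = 2 gives A_2.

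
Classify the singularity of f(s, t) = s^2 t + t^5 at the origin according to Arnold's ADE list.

D_{6}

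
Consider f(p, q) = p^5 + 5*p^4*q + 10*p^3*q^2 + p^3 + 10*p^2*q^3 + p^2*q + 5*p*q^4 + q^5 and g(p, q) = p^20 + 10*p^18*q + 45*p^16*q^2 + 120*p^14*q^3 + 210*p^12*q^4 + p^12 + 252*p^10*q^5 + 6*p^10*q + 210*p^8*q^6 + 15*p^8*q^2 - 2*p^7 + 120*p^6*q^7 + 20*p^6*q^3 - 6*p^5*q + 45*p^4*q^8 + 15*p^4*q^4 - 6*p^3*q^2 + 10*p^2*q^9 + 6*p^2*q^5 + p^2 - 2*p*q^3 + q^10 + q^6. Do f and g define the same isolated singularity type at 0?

The Hessian of f at 0 has rank 0. Corank 2; j^3 = p^2*(p + q) has shape L^2 M (L != M), so D-series; mu = 6 gives D_6. The Hessian of g at 0 has rank 1. Corank 1: A-series; mu = 9 gives A_9. f is D_6 but g is A_9, hence not right-equivalent.

No.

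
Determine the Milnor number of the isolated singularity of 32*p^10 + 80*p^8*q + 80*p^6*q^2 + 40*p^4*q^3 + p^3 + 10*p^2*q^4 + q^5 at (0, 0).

The Hessian of f at 0 is [[0, 0], [0, 0]] with rank 0, so corank 2. A Groebner basis of the Jacobian ideal J(f) in C{p,q} is {q^4, p^2}; counting standard monomials gives mu = 8. Corank 2; j^3 = p^3 is a perfect cube, so E-series; the 5-jet and mu = 8 give E_8.

8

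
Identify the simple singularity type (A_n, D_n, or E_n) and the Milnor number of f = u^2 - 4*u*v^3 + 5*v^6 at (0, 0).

Type A5, Milnor number mu = 5.

The Hessian of f at 0 is [[2, 0], [0, 0]] with rank 1, so corank 1. A Groebner basis of the Jacobian ideal J(f) in C{u,v} is {u*v^2, -u/2 + v^3, u^2}; counting standard monomials gives mu = 5. Corank 1: A-series; mu = 5 gives A_5.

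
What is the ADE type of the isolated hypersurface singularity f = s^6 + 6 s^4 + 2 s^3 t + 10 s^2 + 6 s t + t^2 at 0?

A_{1}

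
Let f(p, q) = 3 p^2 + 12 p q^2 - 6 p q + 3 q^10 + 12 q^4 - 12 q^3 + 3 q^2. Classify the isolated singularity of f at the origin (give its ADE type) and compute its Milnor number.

The Hessian of f at 0 is [[6, -6], [-6, 6]] with rank 1, so corank 1. A Groebner basis of the Jacobian ideal J(f) in C{p,q} is {p^5 + 5*p^4 - 15*p^3*q - 35*p^3/4 + 27*p^2*q/2 + 23*p^2/8 - 27*p*q/8 - p/4 + q/4, p^4*q + 2*p^4 - 5*p^3*q - 5*p^3/2 + 15*p^2*q/4 + 3*p^2/4 - 7*p*q/8 - p/16 + q/16, p/2 + q^2 - q/2}; counting standard monomials gives mu = 9. Corank 1: A-series; mu = 9 gives A_9.

Type A9, Milnor number mu = 9.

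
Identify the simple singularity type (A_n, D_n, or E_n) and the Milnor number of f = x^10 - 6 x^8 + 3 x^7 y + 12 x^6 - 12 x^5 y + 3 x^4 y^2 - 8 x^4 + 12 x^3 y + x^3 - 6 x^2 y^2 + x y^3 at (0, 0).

The Hessian of f at 0 has rank 0. Corank 2; j^3 = x^3 is a perfect cube, so E-series; the 4-jet and mu = 7 give E_7.

Type E_7, Milnor number mu = 7.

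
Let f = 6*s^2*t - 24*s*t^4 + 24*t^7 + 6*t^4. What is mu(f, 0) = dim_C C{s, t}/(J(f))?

The Hessian of f at 0 is [[0, 0], [0, 0]] with rank 0, so corank 2. A Groebner basis of the Jacobian ideal J(f) in C{s,t} is {s^3, s^2/4 + t^3, s*t}; counting standard monomials gives mu = 5. Corank 2; j^3 = 6*s^2*t has shape L^2 M (L != M), so D-series; mu = 5 gives D_5.

5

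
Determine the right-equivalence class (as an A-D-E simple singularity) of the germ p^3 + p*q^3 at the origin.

E7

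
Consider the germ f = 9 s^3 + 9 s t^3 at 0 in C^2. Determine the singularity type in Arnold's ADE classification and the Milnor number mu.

The Hessian of f at 0 is [[0, 0], [0, 0]] with rank 0, so corank 2. A Groebner basis of the Jacobian ideal J(f) in C{s,t} is {s^3, s*t^2, 3*s^2 + t^3}; counting standard monomials gives mu = 7. Corank 2; j^3 = 9*s^3 is a perfect cube, so E-series; the 4-jet and mu = 7 give E_7.

Type E_{7}, Milnor number mu = 7.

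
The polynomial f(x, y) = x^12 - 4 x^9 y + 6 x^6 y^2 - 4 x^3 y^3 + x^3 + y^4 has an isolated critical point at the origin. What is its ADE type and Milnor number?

Type E_6, Milnor number mu = 6.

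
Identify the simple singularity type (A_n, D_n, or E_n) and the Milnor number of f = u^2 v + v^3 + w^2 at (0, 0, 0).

Type D_{4}, Milnor number mu = 4.

The Hessian of f at 0 has rank 1. Corank 2; j^3 = v*(u^2 + v^2) splits into three distinct lines over C (the quadratic factor has nonzero discriminant), so D_4.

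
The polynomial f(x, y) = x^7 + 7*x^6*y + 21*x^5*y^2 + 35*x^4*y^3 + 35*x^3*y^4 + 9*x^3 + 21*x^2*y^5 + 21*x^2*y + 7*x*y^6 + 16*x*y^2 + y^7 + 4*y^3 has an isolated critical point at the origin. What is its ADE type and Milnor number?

The Hessian of f at 0 has rank 0. Corank 2; j^3 = (x + y)*(3*x + 2*y)^2 has shape L^2 M (L != M), so D-series; mu = 8 gives D_8.

Type D8, Milnor number mu = 8.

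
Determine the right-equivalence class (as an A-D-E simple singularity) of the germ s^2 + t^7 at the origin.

A6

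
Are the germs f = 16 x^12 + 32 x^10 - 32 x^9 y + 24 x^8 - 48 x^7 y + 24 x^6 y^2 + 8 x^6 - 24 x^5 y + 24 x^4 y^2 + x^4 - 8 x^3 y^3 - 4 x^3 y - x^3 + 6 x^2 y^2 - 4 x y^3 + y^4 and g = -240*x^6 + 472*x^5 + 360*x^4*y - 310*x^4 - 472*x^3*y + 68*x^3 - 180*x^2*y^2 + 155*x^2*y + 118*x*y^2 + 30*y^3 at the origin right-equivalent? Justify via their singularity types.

No.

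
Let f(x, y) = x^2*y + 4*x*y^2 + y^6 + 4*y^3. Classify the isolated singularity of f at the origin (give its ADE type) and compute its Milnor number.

Type D_{7}, Milnor number mu = 7.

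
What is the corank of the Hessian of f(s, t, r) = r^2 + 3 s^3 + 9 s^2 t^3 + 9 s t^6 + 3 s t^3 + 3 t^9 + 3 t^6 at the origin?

2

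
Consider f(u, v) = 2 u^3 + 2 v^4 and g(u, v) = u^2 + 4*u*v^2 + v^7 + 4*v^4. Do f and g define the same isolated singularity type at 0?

No.

The Hessian of f at 0 has rank 0. Corank 2; j^3 = 2*u^3 is a perfect cube, so E-series; the 4-jet and mu = 6 give E_6. The Hessian of g at 0 has rank 1. Corank 1: A-series; mu = 6 gives A_6. f is E_6 but g is A_6, hence not right-equivalent.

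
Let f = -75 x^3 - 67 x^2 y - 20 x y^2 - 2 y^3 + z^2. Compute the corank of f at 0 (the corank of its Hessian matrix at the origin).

The Hessian at 0 is [[0, 0, 0], [0, 0, 0], [0, 0, 2]] of rank 1; hence corank 2.

2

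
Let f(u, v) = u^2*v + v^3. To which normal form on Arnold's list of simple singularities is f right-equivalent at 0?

The Hessian of f at 0 has rank 0. Corank 2; j^3 = v*(u^2 + v^2) splits into three distinct lines over C (the quadratic factor has nonzero discriminant), so D_4.

D_{4}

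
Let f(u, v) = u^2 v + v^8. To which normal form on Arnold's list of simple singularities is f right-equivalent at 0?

D9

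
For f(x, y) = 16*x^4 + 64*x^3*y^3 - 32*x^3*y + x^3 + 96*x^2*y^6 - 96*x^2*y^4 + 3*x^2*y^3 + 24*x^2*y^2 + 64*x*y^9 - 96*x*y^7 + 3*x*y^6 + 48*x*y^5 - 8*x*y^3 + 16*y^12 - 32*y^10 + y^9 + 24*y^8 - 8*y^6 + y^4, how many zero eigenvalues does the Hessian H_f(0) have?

The Hessian at 0 is [[0, 0], [0, 0]] of rank 0; hence corank 2.

2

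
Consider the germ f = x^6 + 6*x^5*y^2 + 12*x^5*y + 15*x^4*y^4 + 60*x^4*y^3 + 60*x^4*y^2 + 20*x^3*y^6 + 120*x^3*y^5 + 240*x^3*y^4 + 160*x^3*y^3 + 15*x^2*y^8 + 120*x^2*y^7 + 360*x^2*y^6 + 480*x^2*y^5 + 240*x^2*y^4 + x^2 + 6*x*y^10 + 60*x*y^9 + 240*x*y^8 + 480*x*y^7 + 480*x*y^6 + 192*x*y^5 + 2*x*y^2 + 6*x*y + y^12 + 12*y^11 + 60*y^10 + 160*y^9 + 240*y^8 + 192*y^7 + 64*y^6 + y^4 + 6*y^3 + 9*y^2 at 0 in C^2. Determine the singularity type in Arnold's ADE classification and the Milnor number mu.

Type A_{5}, Milnor number mu = 5.

The Hessian of f at 0 has rank 1. Corank 1: A-series; mu = 5 gives A_5.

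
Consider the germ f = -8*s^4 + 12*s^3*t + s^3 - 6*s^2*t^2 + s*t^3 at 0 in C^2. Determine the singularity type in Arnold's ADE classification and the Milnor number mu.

The Hessian of f at 0 is [[0, 0], [0, 0]] with rank 0, so corank 2. A Groebner basis of the Jacobian ideal J(f) in C{s,t} is {3*s^2/4 + t^4 + t^3/4, s^3, s^2*t - s^2/4 - t^3/12, -s^2 + s*t^2 - t^3/3}; counting standard monomials gives mu = 7. Corank 2; j^3 = s^3 is a perfect cube, so E-series; the 4-jet and mu = 7 give E_7.

Type E7, Milnor number mu = 7.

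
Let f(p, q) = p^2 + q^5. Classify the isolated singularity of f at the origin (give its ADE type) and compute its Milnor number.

The Hessian of f at 0 has rank 1. Corank 1: A-series; mu = 4 gives A_4.

Type A_{4}, Milnor number mu = 4.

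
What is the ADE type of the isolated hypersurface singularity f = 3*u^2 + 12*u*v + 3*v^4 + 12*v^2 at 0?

A_{3}

The Hessian of f at 0 is [[6, 12], [12, 24]] with rank 1, so corank 1. A Groebner basis of the Jacobian ideal J(f) in C{u,v} is {v^3, u + 2*v}; counting standard monomials gives mu = 3. Corank 1: A-series; mu = 3 gives A_3.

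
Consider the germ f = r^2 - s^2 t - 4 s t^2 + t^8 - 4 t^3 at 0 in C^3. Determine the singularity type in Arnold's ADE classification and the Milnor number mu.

The Hessian of f at 0 is [[0, 0, 0], [0, 0, 0], [0, 0, 2]] with rank 1, so corank 2. A Groebner basis of the Jacobian ideal J(f) in C{s,t,r} is {-s^2/8 + t^7 + t^2/2, s^3 + 8*t^3, s*t + 2*t^2, r}; counting standard monomials gives mu = 9. Corank 2; j^3 = -t*(s + 2*t)^2 has shape L^2 M (L != M), so D-series; mu = 9 gives D_9.

Type D_{9}, Milnor number mu = 9.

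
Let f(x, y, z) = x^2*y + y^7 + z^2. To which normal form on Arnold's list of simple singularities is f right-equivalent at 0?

D_{8}

The Hessian of f at 0 is [[0, 0, 0], [0, 0, 0], [0, 0, 2]] with rank 1, so corank 2. A Groebner basis of the Jacobian ideal J(f) in C{x,y,z} is {x^2/7 + y^6, x^3, x*y, z}; counting standard monomials gives mu = 8. Corank 2; j^3 = x^2*y has shape L^2 M (L != M), so D-series; mu = 8 gives D_8.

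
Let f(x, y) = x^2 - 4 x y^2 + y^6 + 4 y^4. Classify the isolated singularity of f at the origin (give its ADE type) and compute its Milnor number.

Type A_{5}, Milnor number mu = 5.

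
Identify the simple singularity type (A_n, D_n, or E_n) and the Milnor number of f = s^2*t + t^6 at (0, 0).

The Hessian of f at 0 has rank 0. Corank 2; j^3 = s^2*t has shape L^2 M (L != M), so D-series; mu = 7 gives D_7.

Type D7, Milnor number mu = 7.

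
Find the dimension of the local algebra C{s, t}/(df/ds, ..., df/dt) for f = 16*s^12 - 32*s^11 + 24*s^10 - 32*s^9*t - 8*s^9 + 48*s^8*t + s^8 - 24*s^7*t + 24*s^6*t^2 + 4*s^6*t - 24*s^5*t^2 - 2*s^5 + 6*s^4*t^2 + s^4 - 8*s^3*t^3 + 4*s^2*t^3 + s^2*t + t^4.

The Hessian of f at 0 has rank 0. Corank 2; j^3 = s^2*t has shape L^2 M (L != M), so D-series; mu = 5 gives D_5.

5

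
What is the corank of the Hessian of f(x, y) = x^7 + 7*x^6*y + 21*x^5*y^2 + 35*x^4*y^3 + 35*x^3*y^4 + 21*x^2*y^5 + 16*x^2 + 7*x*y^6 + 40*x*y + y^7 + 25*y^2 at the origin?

1

The Hessian at 0 is [[32, 40], [40, 50]] of rank 1; hence corank 1.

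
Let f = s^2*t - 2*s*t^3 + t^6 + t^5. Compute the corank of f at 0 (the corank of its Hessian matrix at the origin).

Hessian at 0 has rank 0.

2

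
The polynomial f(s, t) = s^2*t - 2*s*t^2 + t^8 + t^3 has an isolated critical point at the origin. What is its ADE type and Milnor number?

Type D_9, Milnor number mu = 9.

The Hessian of f at 0 has rank 0. Corank 2; j^3 = t*(s - t)^2 has shape L^2 M (L != M), so D-series; mu = 9 gives D_9.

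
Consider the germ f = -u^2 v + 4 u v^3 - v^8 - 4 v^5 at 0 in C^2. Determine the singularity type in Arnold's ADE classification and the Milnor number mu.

Type D_9, Milnor number mu = 9.

The Hessian of f at 0 has rank 0. Corank 2; j^3 = -u^2*v has shape L^2 M (L != M), so D-series; mu = 9 gives D_9.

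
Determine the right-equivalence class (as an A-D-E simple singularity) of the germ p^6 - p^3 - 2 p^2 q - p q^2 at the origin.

D7

The Hessian of f at 0 is [[0, 0], [0, 0]] with rank 0, so corank 2. A Groebner basis of the Jacobian ideal J(f) in C{p,q} is {p*q/6 + q^5 + q^2/6, p*q^2 + q^3, p^2 + p*q}; counting standard monomials gives mu = 7. Corank 2; j^3 = -p*(p + q)^2 has shape L^2 M (L != M), so D-series; mu = 7 gives D_7.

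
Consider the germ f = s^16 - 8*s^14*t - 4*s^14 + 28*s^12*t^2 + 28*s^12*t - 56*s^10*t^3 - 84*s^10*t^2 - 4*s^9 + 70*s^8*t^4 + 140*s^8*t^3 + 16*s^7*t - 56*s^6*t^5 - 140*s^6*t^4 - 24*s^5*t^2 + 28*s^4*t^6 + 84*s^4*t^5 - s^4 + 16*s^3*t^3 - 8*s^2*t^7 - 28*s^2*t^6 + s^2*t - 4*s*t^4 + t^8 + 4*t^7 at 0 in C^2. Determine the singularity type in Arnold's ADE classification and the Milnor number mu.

The Hessian of f at 0 is [[0, 0], [0, 0]] with rank 0, so corank 2. A Groebner basis of the Jacobian ideal J(f) in C{s,t} is {s^2*t^2, -s^2*t - s^2/2 + s*t^3, -s*t/2 + t^4, s^3}; counting standard monomials gives mu = 9. Corank 2; j^3 = s^2*t has shape L^2 M (L != M), so D-series; mu = 9 gives D_9.

Type D_{9}, Milnor number mu = 9.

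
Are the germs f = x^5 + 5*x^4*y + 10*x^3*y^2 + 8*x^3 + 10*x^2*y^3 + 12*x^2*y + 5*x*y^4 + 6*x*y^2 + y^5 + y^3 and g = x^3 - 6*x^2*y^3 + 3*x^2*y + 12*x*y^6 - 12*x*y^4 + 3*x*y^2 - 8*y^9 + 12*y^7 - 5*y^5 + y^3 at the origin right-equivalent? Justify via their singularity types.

Yes.

The Hessian of f at 0 has rank 0. Corank 2; j^3 = (2*x + y)^3 is a perfect cube, so E-series; the 5-jet and mu = 8 give E_8. The Hessian of g at 0 has rank 0. Corank 2; j^3 = (x + y)^3 is a perfect cube, so E-series; the 5-jet and mu = 8 give E_8. Both have type E_8, hence right-equivalent.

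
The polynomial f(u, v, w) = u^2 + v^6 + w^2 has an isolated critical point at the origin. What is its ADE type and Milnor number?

Type A5, Milnor number mu = 5.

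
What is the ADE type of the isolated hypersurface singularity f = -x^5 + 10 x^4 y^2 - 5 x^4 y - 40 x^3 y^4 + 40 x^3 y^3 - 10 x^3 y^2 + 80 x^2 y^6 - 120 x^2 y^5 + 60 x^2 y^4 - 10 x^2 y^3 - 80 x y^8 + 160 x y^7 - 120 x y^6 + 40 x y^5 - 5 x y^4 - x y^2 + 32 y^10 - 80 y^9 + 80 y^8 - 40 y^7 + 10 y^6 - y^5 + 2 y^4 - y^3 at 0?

D6

The Hessian of f at 0 is [[0, 0], [0, 0]] with rank 0, so corank 2. A Groebner basis of the Jacobian ideal J(f) in C{x,y} is {x^4 + y^2/5, y^3, x*y + y^2}; counting standard monomials gives mu = 6. Corank 2; j^3 = -y^2*(x + y) has shape L^2 M (L != M), so D-series; mu = 6 gives D_6.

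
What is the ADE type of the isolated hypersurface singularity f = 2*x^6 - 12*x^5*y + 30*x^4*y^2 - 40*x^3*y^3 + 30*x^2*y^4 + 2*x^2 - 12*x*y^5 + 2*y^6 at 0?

The Hessian of f at 0 has rank 1. Corank 1: A-series; mu = 5 gives A_5.

A_{5}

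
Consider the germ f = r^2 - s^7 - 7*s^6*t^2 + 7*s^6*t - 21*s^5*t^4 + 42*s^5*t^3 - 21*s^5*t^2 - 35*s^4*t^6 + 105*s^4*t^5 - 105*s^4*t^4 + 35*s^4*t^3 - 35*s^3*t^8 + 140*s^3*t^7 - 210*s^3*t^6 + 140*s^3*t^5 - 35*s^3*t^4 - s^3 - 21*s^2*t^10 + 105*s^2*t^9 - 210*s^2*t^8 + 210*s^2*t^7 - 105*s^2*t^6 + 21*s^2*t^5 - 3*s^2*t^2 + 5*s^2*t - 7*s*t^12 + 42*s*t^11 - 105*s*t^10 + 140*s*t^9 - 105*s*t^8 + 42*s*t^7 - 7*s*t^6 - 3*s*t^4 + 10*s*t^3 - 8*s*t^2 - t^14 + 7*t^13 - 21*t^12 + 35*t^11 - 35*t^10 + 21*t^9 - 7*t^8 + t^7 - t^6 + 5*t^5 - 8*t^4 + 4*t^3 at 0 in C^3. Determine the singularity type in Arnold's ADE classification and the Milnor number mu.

Type D8, Milnor number mu = 8.

The Hessian of f at 0 is [[0, 0, 0], [0, 0, 0], [0, 0, 2]] with rank 1, so corank 2. A Groebner basis of the Jacobian ideal J(f) in C{s,t,r} is {-s^2 + 3*s*t + t^4 - t^3 - 2*t^2, s^3 - 6*s^2*t - 12*s^2 + 253*s*t/7 + 29*t^3/7 - 170*t^2/7, s^2 + s*t^2 - 3*s*t - t^3 + 2*t^2, r}; counting standard monomials gives mu = 8. Corank 2; j^3 = -(s - 2*t)^2*(s - t) has shape L^2 M (L != M), so D-series; mu = 8 gives D_8.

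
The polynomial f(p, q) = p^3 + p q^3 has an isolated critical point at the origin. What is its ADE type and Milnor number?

Type E_{7}, Milnor number mu = 7.

The Hessian of f at 0 has rank 0. Corank 2; j^3 = p^3 is a perfect cube, so E-series; the 4-jet and mu = 7 give E_7.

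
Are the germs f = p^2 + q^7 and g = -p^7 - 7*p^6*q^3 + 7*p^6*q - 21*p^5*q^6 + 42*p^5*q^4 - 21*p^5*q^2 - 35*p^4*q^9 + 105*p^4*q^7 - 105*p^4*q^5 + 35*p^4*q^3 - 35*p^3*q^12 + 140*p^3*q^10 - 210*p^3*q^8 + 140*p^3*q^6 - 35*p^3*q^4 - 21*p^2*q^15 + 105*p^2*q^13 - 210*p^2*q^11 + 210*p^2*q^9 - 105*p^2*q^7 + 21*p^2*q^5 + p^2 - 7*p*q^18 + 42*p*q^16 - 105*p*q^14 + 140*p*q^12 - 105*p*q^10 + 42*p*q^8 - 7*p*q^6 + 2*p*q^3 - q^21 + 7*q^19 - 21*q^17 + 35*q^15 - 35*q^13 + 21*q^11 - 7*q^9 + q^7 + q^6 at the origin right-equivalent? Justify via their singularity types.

Yes.

The Hessian of f at 0 is [[2, 0], [0, 0]] with rank 1, so corank 1. A Groebner basis of the Jacobian ideal J(f) in C{p,q} is {q^6, p}; counting standard monomials gives mu = 6. Corank 1: A-series; mu = 6 gives A_6. The Hessian of g at 0 is [[2, 0], [0, 0]] with rank 1, so corank 1. A Groebner basis of the Jacobian ideal J(g) in C{p,q} is {p + q^3, p^2}; counting standard monomials gives mu = 6. Corank 1: A-series; mu = 6 gives A_6. Both have type A_6, hence right-equivalent.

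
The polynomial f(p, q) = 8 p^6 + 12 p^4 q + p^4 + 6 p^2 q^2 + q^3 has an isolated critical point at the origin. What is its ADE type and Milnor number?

Type E_6, Milnor number mu = 6.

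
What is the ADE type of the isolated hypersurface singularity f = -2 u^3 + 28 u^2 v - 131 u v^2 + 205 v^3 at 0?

D_4

The Hessian of f at 0 is [[0, 0], [0, 0]] with rank 0, so corank 2. A Groebner basis of the Jacobian ideal J(f) in C{u,v} is {v^3, u^2 - 59*v^2/2, u*v - 11*v^2/2}; counting standard monomials gives mu = 4. Corank 2; j^3 = -(u - 5*v)*(2*u^2 - 18*u*v + 41*v^2) splits into three distinct lines over C (the quadratic factor has nonzero discriminant), so D_4.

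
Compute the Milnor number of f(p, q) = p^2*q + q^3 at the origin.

4

The Hessian of f at 0 has rank 0. Corank 2; j^3 = q*(p^2 + q^2) splits into three distinct lines over C (the quadratic factor has nonzero discriminant), so D_4.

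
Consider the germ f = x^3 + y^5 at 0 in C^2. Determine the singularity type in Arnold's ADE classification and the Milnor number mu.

Type E8, Milnor number mu = 8.

The Hessian of f at 0 is [[0, 0], [0, 0]] with rank 0, so corank 2. A Groebner basis of the Jacobian ideal J(f) in C{x,y} is {y^4, x^2}; counting standard monomials gives mu = 8. Corank 2; j^3 = x^3 is a perfect cube, so E-series; the 5-jet and mu = 8 give E_8.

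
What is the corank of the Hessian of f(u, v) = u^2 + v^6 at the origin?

Hessian at 0 has rank 1.

1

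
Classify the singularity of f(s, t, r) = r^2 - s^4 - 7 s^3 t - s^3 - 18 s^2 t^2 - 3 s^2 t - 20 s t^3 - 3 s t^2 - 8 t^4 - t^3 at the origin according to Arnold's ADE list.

The Hessian of f at 0 has rank 1. Corank 2; j^3 = -(s + t)^3 is a perfect cube, so E-series; the 4-jet and mu = 7 give E_7.

E_7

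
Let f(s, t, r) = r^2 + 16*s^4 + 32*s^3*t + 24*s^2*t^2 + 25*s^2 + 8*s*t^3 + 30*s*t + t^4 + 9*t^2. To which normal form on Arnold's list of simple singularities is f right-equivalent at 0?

A3

The Hessian of f at 0 is [[50, 30, 0], [30, 18, 0], [0, 0, 2]] with rank 2, so corank 1. A Groebner basis of the Jacobian ideal J(f) in C{s,t,r} is {t^3, s + 3*t/5, r}; counting standard monomials gives mu = 3. Corank 1: A-series; mu = 3 gives A_3.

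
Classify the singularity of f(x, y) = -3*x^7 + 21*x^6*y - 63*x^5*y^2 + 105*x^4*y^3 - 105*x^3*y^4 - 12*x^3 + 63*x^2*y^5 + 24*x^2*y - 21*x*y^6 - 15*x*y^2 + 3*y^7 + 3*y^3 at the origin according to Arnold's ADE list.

D_{8}

The Hessian of f at 0 has rank 0. Corank 2; j^3 = -3*(x - y)*(2*x - y)^2 has shape L^2 M (L != M), so D-series; mu = 8 gives D_8.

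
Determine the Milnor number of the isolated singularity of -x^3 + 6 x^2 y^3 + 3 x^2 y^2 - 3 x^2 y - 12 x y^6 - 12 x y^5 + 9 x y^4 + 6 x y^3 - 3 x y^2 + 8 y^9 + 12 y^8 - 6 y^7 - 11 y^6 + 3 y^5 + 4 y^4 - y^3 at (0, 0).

6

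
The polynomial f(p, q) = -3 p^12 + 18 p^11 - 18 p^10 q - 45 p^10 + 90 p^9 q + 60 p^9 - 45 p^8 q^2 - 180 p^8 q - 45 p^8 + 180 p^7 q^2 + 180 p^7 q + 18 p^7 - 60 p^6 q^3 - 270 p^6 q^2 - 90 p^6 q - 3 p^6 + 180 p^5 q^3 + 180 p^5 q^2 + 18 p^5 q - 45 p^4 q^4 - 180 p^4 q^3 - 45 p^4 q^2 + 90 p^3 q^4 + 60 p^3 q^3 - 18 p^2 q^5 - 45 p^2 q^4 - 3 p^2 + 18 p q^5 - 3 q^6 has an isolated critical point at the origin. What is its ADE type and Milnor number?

Type A_{5}, Milnor number mu = 5.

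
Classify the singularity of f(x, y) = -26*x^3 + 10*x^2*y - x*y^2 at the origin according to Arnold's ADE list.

D4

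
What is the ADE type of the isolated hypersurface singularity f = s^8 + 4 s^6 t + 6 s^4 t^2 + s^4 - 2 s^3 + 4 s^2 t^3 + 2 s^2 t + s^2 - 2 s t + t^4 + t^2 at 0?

A_3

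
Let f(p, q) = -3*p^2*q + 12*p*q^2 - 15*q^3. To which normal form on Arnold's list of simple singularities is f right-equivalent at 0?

The Hessian of f at 0 is [[0, 0], [0, 0]] with rank 0, so corank 2. A Groebner basis of the Jacobian ideal J(f) in C{p,q} is {q^3, p^2 - q^2, p*q - 2*q^2}; counting standard monomials gives mu = 4. Corank 2; j^3 = -3*q*(p^2 - 4*p*q + 5*q^2) splits into three distinct lines over C (the quadratic factor has nonzero discriminant), so D_4.

D4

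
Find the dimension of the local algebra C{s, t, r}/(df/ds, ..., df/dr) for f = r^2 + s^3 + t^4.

6

The Hessian of f at 0 is [[0, 0, 0], [0, 0, 0], [0, 0, 2]] with rank 1, so corank 2. A Groebner basis of the Jacobian ideal J(f) in C{s,t,r} is {t^3, s^2, r}; counting standard monomials gives mu = 6. Corank 2; j^3 = s^3 is a perfect cube, so E-series; the 4-jet and mu = 6 give E_6.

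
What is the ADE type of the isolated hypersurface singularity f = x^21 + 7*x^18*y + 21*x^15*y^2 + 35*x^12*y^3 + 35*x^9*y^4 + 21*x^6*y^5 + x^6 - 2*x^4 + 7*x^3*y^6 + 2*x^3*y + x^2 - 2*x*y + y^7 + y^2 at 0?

A_6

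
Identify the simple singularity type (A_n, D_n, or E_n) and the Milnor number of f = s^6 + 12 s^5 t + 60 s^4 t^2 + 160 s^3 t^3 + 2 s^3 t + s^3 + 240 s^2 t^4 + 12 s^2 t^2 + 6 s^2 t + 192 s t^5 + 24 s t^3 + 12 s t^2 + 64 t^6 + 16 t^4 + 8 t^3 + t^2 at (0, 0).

Type A_{2}, Milnor number mu = 2.

The Hessian of f at 0 has rank 1. Corank 1: A-series; mu = 2 gives A_2.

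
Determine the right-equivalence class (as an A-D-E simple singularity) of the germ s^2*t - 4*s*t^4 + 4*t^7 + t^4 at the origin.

D_5

The Hessian of f at 0 has rank 0. Corank 2; j^3 = s^2*t has shape L^2 M (L != M), so D-series; mu = 5 gives D_5.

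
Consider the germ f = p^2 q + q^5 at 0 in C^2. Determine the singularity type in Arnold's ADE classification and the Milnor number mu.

Type D6, Milnor number mu = 6.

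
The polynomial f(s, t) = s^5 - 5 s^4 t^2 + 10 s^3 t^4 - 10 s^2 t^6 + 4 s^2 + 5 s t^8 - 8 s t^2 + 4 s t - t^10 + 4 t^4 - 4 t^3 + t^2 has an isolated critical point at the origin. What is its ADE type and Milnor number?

Type A_{4}, Milnor number mu = 4.

The Hessian of f at 0 is [[8, 4], [4, 2]] with rank 1, so corank 1. A Groebner basis of the Jacobian ideal J(f) in C{s,t} is {s^2 + s*t + s/4 + t/8, -s + t^2 - t/2}; counting standard monomials gives mu = 4. Corank 1: A-series; mu = 4 gives A_4.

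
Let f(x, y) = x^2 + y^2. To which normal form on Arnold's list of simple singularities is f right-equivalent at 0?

The Hessian of f at 0 has rank 2. Corank 0: nondegenerate Morse point, so A_1.

A_1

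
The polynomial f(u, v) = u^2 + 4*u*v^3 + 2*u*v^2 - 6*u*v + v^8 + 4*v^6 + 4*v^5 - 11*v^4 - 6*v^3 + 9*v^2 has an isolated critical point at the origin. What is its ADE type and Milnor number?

Type A_7, Milnor number mu = 7.

The Hessian of f at 0 has rank 1. Corank 1: A-series; mu = 7 gives A_7.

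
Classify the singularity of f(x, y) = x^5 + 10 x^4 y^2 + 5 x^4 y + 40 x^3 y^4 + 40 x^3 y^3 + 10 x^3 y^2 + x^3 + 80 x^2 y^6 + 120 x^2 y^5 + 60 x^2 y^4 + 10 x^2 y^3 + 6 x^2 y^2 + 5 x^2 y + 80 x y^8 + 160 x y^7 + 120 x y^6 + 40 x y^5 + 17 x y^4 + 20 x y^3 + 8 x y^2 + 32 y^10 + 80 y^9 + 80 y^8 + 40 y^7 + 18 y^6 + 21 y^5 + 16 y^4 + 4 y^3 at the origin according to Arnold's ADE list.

D6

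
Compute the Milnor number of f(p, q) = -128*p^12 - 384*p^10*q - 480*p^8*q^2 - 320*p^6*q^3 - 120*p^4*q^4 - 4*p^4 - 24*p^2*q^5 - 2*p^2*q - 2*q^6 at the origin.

7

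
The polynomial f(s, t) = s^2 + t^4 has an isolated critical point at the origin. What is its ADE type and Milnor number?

Type A3, Milnor number mu = 3.

The Hessian of f at 0 is [[2, 0], [0, 0]] with rank 1, so corank 1. A Groebner basis of the Jacobian ideal J(f) in C{s,t} is {t^3, s}; counting standard monomials gives mu = 3. Corank 1: A-series; mu = 3 gives A_3.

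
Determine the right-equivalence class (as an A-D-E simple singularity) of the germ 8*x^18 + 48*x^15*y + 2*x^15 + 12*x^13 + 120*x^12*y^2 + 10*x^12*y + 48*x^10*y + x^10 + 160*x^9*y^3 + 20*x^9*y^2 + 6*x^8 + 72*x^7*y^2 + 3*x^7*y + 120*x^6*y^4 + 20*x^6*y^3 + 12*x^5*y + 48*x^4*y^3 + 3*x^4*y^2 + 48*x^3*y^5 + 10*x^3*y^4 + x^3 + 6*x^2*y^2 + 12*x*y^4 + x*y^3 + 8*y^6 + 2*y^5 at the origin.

The Hessian of f at 0 has rank 0. Corank 2; j^3 = x^3 is a perfect cube, so E-series; the 4-jet and mu = 7 give E_7.

E7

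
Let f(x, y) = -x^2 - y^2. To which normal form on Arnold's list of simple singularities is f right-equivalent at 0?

A_{1}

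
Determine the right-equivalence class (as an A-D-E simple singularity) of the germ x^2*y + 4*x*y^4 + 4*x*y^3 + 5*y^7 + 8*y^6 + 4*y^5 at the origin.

The Hessian of f at 0 has rank 0. Corank 2; j^3 = x^2*y has shape L^2 M (L != M), so D-series; mu = 8 gives D_8.

D8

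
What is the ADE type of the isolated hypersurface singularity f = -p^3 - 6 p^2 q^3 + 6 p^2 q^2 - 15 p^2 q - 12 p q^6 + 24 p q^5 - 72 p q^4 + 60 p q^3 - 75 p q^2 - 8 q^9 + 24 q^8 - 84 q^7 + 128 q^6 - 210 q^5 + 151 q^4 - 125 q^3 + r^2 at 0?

E_{6}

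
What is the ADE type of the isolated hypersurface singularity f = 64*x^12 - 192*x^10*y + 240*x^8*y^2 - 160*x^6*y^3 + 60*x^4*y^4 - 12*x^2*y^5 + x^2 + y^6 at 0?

The Hessian of f at 0 has rank 1. Corank 1: A-series; mu = 5 gives A_5.

A5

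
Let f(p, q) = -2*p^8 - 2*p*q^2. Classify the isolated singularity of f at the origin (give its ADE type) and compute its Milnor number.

Type D_{9}, Milnor number mu = 9.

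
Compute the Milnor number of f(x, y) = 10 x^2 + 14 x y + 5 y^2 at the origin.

The Hessian of f at 0 is [[20, 14], [14, 10]] with rank 2, so corank 0. A Groebner basis of the Jacobian ideal J(f) in C{x,y} is {x, y}; counting standard monomials gives mu = 1. Corank 0: nondegenerate Morse point, so A_1.

1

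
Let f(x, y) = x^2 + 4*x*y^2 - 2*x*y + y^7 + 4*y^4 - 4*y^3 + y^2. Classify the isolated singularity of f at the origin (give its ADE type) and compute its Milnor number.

Type A6, Milnor number mu = 6.

The Hessian of f at 0 is [[2, -2], [-2, 2]] with rank 1, so corank 1. A Groebner basis of the Jacobian ideal J(f) in C{x,y} is {x^3 - 3*x^2*y - 3*x^2/2 + 2*x*y + x/4 - y/4, x/2 + y^2 - y/2}; counting standard monomials gives mu = 6. Corank 1: A-series; mu = 6 gives A_6.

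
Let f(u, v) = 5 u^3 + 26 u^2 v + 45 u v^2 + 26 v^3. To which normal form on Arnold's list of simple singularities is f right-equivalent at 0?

D_4

The Hessian of f at 0 is [[0, 0], [0, 0]] with rank 0, so corank 2. A Groebner basis of the Jacobian ideal J(f) in C{u,v} is {v^3, u^2 + 3*v^2, u*v}; counting standard monomials gives mu = 4. Corank 2; j^3 = (u + 2*v)*(5*u^2 + 16*u*v + 13*v^2) splits into three distinct lines over C (the quadratic factor has nonzero discriminant), so D_4.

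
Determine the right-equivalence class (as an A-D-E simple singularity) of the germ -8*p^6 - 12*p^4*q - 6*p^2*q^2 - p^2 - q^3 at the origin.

A2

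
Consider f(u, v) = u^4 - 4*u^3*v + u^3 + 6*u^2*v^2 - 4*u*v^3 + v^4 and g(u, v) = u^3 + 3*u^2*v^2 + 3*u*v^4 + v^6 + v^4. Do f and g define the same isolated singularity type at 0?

The Hessian of f at 0 has rank 0. Corank 2; j^3 = u^3 is a perfect cube, so E-series; the 4-jet and mu = 6 give E_6. The Hessian of g at 0 has rank 0. Corank 2; j^3 = u^3 is a perfect cube, so E-series; the 4-jet and mu = 6 give E_6. Both have type E_6, hence right-equivalent.

Yes.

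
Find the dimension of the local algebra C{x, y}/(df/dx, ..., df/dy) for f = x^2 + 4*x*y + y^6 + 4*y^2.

5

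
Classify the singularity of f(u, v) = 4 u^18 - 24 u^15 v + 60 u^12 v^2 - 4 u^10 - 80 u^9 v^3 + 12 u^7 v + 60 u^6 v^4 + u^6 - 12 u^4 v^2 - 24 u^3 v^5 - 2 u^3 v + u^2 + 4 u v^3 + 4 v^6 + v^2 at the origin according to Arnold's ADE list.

The Hessian of f at 0 has rank 2. Corank 0: nondegenerate Morse point, so A_1.

A1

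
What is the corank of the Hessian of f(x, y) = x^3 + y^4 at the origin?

2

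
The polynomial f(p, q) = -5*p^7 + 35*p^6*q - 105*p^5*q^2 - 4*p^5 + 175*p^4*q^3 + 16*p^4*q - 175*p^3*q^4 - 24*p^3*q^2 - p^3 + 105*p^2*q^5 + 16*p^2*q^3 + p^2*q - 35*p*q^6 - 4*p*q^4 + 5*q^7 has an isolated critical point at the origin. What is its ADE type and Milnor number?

Type D_8, Milnor number mu = 8.

The Hessian of f at 0 has rank 0. Corank 2; j^3 = -p^2*(p - q) has shape L^2 M (L != M), so D-series; mu = 8 gives D_8.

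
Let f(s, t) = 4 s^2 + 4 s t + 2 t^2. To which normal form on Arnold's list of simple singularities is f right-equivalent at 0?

A_{1}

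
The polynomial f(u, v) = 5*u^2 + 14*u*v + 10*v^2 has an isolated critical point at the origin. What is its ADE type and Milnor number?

Type A1, Milnor number mu = 1.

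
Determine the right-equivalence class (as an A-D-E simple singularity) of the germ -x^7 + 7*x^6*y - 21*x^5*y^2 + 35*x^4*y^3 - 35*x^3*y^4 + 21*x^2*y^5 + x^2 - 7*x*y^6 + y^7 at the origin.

A_{6}

The Hessian of f at 0 is [[2, 0], [0, 0]] with rank 1, so corank 1. A Groebner basis of the Jacobian ideal J(f) in C{x,y} is {y^6, x}; counting standard monomials gives mu = 6. Corank 1: A-series; mu = 6 gives A_6.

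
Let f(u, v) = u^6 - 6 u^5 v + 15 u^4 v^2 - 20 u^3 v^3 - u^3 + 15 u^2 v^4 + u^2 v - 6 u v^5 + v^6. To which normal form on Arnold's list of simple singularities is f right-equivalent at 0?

D_{7}

The Hessian of f at 0 has rank 0. Corank 2; j^3 = -u^2*(u - v) has shape L^2 M (L != M), so D-series; mu = 7 gives D_7.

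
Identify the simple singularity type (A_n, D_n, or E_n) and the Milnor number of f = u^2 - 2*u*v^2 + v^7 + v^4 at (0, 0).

Type A6, Milnor number mu = 6.

The Hessian of f at 0 is [[2, 0], [0, 0]] with rank 1, so corank 1. A Groebner basis of the Jacobian ideal J(f) in C{u,v} is {u^3, -u + v^2}; counting standard monomials gives mu = 6. Corank 1: A-series; mu = 6 gives A_6.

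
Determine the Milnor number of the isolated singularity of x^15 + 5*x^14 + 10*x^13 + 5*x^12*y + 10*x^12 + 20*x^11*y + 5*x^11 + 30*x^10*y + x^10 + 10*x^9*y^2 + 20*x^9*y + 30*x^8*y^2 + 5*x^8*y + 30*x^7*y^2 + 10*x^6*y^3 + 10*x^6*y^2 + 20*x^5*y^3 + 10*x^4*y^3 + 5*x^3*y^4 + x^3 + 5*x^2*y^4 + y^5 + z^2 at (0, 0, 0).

8

The Hessian of f at 0 is [[0, 0, 0], [0, 0, 0], [0, 0, 2]] with rank 1, so corank 2. A Groebner basis of the Jacobian ideal J(f) in C{x,y,z} is {y^4, x^2, z}; counting standard monomials gives mu = 8. Corank 2; j^3 = x^3 is a perfect cube, so E-series; the 5-jet and mu = 8 give E_8.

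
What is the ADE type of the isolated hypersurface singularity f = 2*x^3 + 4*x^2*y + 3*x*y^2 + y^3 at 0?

The Hessian of f at 0 is [[0, 0], [0, 0]] with rank 0, so corank 2. A Groebner basis of the Jacobian ideal J(f) in C{x,y} is {y^3, x^2 - 3*y^2/2, x*y + 3*y^2/2}; counting standard monomials gives mu = 4. Corank 2; j^3 = (x + y)*(2*x^2 + 2*x*y + y^2) splits into three distinct lines over C (the quadratic factor has nonzero discriminant), so D_4.

D4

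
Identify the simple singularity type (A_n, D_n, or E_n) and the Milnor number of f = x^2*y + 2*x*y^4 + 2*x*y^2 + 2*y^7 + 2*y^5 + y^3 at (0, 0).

Type D_8, Milnor number mu = 8.

The Hessian of f at 0 is [[0, 0], [0, 0]] with rank 0, so corank 2. A Groebner basis of the Jacobian ideal J(f) in C{x,y} is {-x^2/6 + x*y^3 - 4*x*y/3 - 7*y^2/6, x*y + y^4 + y^2, x^3 - 3*x*y^2 - 2*y^3, x^2*y + 2*x*y^2 + y^3}; counting standard monomials gives mu = 8. Corank 2; j^3 = y*(x + y)^2 has shape L^2 M (L != M), so D-series; mu = 8 gives D_8.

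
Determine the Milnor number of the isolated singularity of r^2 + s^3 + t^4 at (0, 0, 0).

6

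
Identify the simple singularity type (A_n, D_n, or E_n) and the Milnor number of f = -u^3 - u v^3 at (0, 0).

Type E7, Milnor number mu = 7.

The Hessian of f at 0 has rank 0. Corank 2; j^3 = -u^3 is a perfect cube, so E-series; the 4-jet and mu = 7 give E_7.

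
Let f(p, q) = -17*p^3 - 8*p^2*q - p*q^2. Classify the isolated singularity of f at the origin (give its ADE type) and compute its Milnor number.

Type D_{4}, Milnor number mu = 4.

The Hessian of f at 0 has rank 0. Corank 2; j^3 = -p*(17*p^2 + 8*p*q + q^2) splits into three distinct lines over C (the quadratic factor has nonzero discriminant), so D_4.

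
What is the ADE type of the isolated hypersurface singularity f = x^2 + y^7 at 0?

A_{6}

The Hessian of f at 0 is [[2, 0], [0, 0]] with rank 1, so corank 1. A Groebner basis of the Jacobian ideal J(f) in C{x,y} is {y^6, x}; counting standard monomials gives mu = 6. Corank 1: A-series; mu = 6 gives A_6.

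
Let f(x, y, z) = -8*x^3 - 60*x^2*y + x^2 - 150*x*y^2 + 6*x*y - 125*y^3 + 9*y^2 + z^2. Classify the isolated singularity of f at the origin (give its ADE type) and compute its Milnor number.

Type A_2, Milnor number mu = 2.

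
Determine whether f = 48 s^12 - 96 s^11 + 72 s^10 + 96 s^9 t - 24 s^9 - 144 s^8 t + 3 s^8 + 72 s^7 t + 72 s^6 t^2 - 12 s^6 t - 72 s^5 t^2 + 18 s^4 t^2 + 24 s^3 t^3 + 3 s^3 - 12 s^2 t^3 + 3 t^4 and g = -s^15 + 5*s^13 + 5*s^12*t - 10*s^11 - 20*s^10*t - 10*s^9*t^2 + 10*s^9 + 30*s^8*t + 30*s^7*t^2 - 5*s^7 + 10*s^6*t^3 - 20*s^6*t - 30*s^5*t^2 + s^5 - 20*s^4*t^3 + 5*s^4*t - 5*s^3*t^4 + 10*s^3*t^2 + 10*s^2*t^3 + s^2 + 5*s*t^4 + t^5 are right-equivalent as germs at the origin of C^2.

The Hessian of f at 0 has rank 0. Corank 2; j^3 = 3*s^3 is a perfect cube, so E-series; the 4-jet and mu = 6 give E_6. The Hessian of g at 0 has rank 1. Corank 1: A-series; mu = 4 gives A_4. f is E_6 but g is A_4, hence not right-equivalent.

No.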